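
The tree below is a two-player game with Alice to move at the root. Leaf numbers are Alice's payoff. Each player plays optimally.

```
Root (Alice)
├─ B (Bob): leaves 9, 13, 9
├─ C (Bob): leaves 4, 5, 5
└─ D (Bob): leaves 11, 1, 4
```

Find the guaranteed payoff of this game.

9

B (Bob): min(9, 13, 9) = 9
C (Bob): min(4, 5, 5) = 4
D (Bob): min(11, 1, 4) = 1
Root (Alice): max(9, 4, 1) = 9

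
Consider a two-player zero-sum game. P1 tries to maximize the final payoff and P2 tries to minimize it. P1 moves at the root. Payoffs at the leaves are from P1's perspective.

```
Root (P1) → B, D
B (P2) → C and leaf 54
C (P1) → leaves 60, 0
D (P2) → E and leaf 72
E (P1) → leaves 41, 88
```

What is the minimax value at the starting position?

C (P1): max(60, 0) = 60
B (P2): min(60, 54) = 54
E (P1): max(41, 88) = 88
D (P2): min(88, 72) = 72
Root (P1): max(54, 72) = 72

72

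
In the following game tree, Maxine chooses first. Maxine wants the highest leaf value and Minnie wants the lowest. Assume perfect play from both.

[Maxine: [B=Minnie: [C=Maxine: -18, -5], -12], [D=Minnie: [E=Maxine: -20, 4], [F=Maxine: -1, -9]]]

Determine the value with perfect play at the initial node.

C (Maxine): max(-18, -5) = -5
B (Minnie): min(-5, -12) = -12
E (Maxine): max(-20, 4) = 4
F (Maxine): max(-1, -9) = -1
D (Minnie): min(4, -1) = -1
Root (Maxine): max(-12, -1) = -1

-1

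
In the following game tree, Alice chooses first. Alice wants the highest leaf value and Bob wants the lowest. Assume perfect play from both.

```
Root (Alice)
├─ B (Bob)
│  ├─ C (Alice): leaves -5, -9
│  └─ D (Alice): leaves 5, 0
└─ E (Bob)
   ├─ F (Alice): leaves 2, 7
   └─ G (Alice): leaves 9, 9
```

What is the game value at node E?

F: max(2, 7) = 7
G: max(9, 9) = 9
E: min(7, 9) = 7

7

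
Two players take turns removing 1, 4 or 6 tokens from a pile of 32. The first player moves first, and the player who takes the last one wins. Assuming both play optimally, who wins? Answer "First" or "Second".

Second

Positions where the player to move wins (W) vs loses (L):
i:   0  1  2  3  4  5  6  7  8  9 10 11 12 13 14 15 16 17 18 19 20 21 22 23 24 25 26 27 28 29 30 31 32
     L  W  L  W  W  L  W  L  W  W  L  W  L  W  W  L  W  L  W  W  L  W  L  W  W  L  W  L  W  W  L  W  L
Position 32 is L, so the second player wins.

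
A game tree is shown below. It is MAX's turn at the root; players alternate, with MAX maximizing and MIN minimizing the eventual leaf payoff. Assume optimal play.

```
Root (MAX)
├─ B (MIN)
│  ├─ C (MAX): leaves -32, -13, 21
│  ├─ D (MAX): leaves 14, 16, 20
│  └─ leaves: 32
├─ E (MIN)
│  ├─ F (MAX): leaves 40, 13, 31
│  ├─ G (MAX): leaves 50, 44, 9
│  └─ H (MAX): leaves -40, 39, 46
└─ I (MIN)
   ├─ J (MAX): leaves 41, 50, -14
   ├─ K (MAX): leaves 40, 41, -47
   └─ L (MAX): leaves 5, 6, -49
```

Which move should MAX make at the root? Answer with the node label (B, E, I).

E

C (MAX): max(-32, -13, 21) = 21
D (MAX): max(14, 16, 20) = 20
B (MIN): min(21, 20, 32) = 20
F (MAX): max(40, 13, 31) = 40
G (MAX): max(50, 44, 9) = 50
H (MAX): max(-40, 39, 46) = 46
E (MIN): min(40, 50, 46) = 40
J (MAX): max(41, 50, -14) = 50
K (MAX): max(40, 41, -47) = 41
L (MAX): max(5, 6, -49) = 6
I (MIN): min(50, 41, 6) = 6
Root (MAX): max(20, 40, 6) = 40
MAX picks the child with the highest value: E (value 40).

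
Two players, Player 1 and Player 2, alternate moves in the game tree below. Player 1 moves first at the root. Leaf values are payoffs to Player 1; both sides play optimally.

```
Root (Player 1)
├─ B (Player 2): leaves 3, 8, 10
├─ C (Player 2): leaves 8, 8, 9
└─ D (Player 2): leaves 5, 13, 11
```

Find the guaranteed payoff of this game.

B (Player 2): min(3, 8, 10) = 3
C (Player 2): min(8, 8, 9) = 8
D (Player 2): min(5, 13, 11) = 5
Root (Player 1): max(3, 8, 5) = 8

8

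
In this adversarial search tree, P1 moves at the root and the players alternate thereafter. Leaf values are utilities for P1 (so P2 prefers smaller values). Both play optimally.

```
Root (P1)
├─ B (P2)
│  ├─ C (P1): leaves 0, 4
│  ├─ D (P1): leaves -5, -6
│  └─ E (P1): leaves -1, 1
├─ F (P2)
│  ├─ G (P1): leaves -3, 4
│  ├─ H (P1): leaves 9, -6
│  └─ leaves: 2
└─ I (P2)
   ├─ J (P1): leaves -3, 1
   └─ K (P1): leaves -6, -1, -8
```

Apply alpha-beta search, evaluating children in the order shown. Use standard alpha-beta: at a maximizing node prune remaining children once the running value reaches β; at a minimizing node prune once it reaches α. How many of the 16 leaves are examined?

11

C [α=-∞,β=+∞]: v=4
D [α=-∞,β=4]: v=-5
E [α=-∞,β=-5]: v=-1 after child 1 ≥ β → β-cutoff, skip 1
B [α=-∞,β=+∞]: v=-5
G [α=-5,β=+∞]: v=4
H [α=-5,β=4]: v=9 after child 1 ≥ β → β-cutoff, skip 1
F [α=-5,β=+∞]: v=2
J [α=2,β=+∞]: v=1
I [α=2,β=+∞]: v=1 after child 1 ≤ α → α-cutoff, skip 1
Root [α=-∞,β=+∞]: v=2
Leaves evaluated: 11 of 16.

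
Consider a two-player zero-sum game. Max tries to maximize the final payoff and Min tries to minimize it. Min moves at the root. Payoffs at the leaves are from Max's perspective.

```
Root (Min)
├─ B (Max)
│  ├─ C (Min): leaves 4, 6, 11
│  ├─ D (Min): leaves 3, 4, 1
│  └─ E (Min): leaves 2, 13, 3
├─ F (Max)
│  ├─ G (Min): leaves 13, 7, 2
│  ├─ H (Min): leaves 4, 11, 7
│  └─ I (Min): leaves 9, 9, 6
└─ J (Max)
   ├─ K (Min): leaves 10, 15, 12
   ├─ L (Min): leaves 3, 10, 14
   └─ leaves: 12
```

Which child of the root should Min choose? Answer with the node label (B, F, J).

C (Min): min(4, 6, 11) = 4
D (Min): min(3, 4, 1) = 1
E (Min): min(2, 13, 3) = 2
B (Max): max(4, 1, 2) = 4
G (Min): min(13, 7, 2) = 2
H (Min): min(4, 11, 7) = 4
I (Min): min(9, 9, 6) = 6
F (Max): max(2, 4, 6) = 6
K (Min): min(10, 15, 12) = 10
L (Min): min(3, 10, 14) = 3
J (Max): max(10, 3, 12) = 12
Root (Min): min(4, 6, 12) = 4
Min picks the child with the lowest value: B (value 4).

B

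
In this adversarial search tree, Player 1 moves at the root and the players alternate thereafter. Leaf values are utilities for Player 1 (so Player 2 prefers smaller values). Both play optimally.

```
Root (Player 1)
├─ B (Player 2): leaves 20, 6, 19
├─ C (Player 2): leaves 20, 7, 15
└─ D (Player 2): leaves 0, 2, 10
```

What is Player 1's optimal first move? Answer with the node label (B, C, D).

C

B (Player 2): min(20, 6, 19) = 6
C (Player 2): min(20, 7, 15) = 7
D (Player 2): min(0, 2, 10) = 0
Root (Player 1): max(6, 7, 0) = 7
Player 1 picks the child with the highest value: C (value 7).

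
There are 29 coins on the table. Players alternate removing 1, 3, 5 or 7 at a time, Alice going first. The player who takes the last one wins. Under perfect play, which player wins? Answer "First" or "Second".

First

Mark each pile size as W (mover wins) or L (mover loses):
i:   0  1  2  3  4  5  6  7  8  9 10 11 12 13 14 15 16 17 18 19 20 21 22 23 24 25 26 27 28 29
     L  W  L  W  L  W  L  W  L  W  L  W  L  W  L  W  L  W  L  W  L  W  L  W  L  W  L  W  L  W
Position 29 is W, so the first player wins.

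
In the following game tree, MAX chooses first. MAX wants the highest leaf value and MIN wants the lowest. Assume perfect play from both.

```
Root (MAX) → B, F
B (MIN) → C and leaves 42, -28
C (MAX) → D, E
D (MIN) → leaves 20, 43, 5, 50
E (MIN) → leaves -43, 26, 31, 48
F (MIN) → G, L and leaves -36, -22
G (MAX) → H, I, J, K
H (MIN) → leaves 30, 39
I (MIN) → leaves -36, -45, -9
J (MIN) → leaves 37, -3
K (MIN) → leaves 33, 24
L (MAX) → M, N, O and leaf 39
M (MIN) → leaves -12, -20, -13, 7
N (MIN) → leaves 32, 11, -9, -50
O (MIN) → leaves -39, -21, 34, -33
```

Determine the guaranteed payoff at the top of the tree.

-28

D (MIN): min(20, 43, 5, 50) = 5
E (MIN): min(-43, 26, 31, 48) = -43
C (MAX): max(5, -43) = 5
B (MIN): min(5, 42, -28) = -28
H (MIN): min(30, 39) = 30
I (MIN): min(-36, -45, -9) = -45
J (MIN): min(37, -3) = -3
K (MIN): min(33, 24) = 24
G (MAX): max(30, -45, -3, 24) = 30
M (MIN): min(-12, -20, -13, 7) = -20
N (MIN): min(32, 11, -9, -50) = -50
O (MIN): min(-39, -21, 34, -33) = -39
L (MAX): max(-20, -50, -39, 39) = 39
F (MIN): min(30, 39, -36, -22) = -36
Root (MAX): max(-28, -36) = -28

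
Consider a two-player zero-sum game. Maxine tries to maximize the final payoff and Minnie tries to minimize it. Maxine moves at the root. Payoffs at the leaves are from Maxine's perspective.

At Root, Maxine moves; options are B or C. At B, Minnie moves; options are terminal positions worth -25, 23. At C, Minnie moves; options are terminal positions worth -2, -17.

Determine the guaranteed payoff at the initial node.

B (Minnie): min(-25, 23) = -25
C (Minnie): min(-2, -17) = -17
Root (Maxine): max(-25, -17) = -17

-17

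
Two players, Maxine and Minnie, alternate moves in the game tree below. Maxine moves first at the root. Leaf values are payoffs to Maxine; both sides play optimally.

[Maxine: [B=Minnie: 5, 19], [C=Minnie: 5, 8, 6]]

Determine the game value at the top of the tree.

B (Minnie): min(5, 19) = 5
C (Minnie): min(5, 8, 6) = 5
Root (Maxine): max(5, 5) = 5

5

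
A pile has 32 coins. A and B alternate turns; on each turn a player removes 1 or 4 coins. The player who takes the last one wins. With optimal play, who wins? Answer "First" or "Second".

Compute winning (W) and losing (L) positions by backward induction:
i:   0  1  2  3  4  5  6  7  8  9 10 11 12 13 14 15 16 17 18 19 20 21 22 23 24 25 26 27 28 29 30 31 32
     L  W  L  W  W  L  W  L  W  W  L  W  L  W  W  L  W  L  W  W  L  W  L  W  W  L  W  L  W  W  L  W  L
Position 32 is L, so the second player wins.

Second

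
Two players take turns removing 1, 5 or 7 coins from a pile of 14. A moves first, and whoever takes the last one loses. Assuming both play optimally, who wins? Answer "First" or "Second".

Mark each pile size as W (mover wins) or L (mover loses):
i:   0  1  2  3  4  5  6  7  8  9 10 11 12 13 14
     W  L  W  L  W  L  W  L  W  L  W  L  W  L  W
Position 14 is W, so the first player wins.

First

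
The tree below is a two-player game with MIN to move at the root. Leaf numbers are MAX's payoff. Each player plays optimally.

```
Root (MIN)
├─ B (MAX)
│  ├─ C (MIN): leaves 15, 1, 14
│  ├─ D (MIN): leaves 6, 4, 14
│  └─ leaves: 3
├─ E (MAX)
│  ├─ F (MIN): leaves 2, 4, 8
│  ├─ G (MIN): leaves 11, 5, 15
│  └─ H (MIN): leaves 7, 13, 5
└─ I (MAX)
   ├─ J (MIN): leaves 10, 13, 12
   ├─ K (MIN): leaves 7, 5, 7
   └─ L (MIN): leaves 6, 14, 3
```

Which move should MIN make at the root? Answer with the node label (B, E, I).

B

C (MIN): min(15, 1, 14) = 1
D (MIN): min(6, 4, 14) = 4
B (MAX): max(1, 4, 3) = 4
F (MIN): min(2, 4, 8) = 2
G (MIN): min(11, 5, 15) = 5
H (MIN): min(7, 13, 5) = 5
E (MAX): max(2, 5, 5) = 5
J (MIN): min(10, 13, 12) = 10
K (MIN): min(7, 5, 7) = 5
L (MIN): min(6, 14, 3) = 3
I (MAX): max(10, 5, 3) = 10
Root (MIN): min(4, 5, 10) = 4
MIN picks the child with the lowest value: B (value 4).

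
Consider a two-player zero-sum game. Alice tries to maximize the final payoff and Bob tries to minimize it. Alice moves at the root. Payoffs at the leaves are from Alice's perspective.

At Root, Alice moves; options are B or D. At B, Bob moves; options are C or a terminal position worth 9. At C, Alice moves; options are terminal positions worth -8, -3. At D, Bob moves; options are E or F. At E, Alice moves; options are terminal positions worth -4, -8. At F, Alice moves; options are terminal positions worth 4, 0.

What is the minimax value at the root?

-3

C (Alice): max(-8, -3) = -3
B (Bob): min(-3, 9) = -3
E (Alice): max(-4, -8) = -4
F (Alice): max(4, 0) = 4
D (Bob): min(-4, 4) = -4
Root (Alice): max(-3, -4) = -3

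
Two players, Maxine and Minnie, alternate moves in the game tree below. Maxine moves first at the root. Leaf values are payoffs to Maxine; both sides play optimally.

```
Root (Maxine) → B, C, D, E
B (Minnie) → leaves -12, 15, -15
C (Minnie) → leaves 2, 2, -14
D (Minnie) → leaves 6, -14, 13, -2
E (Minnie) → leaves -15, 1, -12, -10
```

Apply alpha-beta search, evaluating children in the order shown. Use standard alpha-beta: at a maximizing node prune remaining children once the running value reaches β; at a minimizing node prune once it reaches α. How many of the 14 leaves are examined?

9

B [α=-∞,β=+∞]: v=-15
C [α=-15,β=+∞]: v=-14
D [α=-14,β=+∞]: v=-14 after child 2 ≤ α → α-cutoff, skip 2
E [α=-14,β=+∞]: v=-15 after child 1 ≤ α → α-cutoff, skip 3
Root [α=-∞,β=+∞]: v=-14
Leaves evaluated: 9 of 14.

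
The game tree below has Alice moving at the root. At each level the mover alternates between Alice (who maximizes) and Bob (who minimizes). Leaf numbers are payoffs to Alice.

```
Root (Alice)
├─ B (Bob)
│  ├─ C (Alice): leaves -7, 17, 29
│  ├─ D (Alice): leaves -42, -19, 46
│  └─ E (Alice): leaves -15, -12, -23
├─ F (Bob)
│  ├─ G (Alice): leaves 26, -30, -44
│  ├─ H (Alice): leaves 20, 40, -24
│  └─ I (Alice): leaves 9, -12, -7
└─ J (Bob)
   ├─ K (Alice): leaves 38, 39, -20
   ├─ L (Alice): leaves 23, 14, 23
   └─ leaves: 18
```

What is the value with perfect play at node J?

K: max(38, 39, -20) = 39
L: max(23, 14, 23) = 23
J: min(39, 23, 18) = 18

18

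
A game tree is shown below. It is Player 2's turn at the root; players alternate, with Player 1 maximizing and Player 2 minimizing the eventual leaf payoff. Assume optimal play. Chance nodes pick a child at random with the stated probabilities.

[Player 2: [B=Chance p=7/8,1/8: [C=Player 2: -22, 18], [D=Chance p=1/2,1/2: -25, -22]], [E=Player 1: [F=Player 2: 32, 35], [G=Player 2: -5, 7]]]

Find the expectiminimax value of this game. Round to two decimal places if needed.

-22.19

C (Player 2): min(-22, 18) = -22
D (Chance): 1/2·-25 + 1/2·-22 = -23.5
B (Chance): 7/8·-22 + 1/8·-23.5 = -22.19
F (Player 2): min(32, 35) = 32
G (Player 2): min(-5, 7) = -5
E (Player 1): max(32, -5) = 32
Root (Player 2): min(-22.19, 32) = -22.19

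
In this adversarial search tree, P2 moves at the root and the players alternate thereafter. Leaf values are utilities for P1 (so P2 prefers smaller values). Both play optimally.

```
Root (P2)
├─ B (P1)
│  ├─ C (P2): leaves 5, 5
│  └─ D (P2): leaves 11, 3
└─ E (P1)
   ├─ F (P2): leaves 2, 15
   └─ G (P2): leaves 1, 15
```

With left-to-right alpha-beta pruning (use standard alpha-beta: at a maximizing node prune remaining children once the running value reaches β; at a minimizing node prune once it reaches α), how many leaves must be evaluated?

C [α=-∞,β=+∞]: v=5
D [α=5,β=+∞]: v=3
B [α=-∞,β=+∞]: v=5
F [α=-∞,β=5]: v=2
G [α=2,β=5]: v=1 after child 1 ≤ α → α-cutoff, skip 1
E [α=-∞,β=5]: v=2
Root [α=-∞,β=+∞]: v=2
Leaves evaluated: 7 of 8.

7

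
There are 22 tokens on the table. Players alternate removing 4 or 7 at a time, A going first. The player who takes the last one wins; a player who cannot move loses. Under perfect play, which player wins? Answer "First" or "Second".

Mark each pile size as W (mover wins) or L (mover loses):
i:   0  1  2  3  4  5  6  7  8  9 10 11 12 13 14 15 16 17 18 19 20 21 22
     L  L  L  L  W  W  W  W  W  W  W  L  L  L  L  W  W  W  W  W  W  W  L
Position 22 is L, so the second player wins.

Second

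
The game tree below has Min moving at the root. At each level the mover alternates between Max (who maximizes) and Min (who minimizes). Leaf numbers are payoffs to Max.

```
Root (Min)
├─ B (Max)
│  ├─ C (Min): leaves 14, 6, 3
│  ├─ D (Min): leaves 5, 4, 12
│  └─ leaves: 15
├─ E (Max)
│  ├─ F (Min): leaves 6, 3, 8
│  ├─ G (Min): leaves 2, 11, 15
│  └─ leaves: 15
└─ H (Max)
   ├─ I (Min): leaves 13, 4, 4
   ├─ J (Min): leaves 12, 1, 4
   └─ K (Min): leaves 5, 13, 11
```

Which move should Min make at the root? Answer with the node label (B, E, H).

C (Min): min(14, 6, 3) = 3
D (Min): min(5, 4, 12) = 4
B (Max): max(3, 4, 15) = 15
F (Min): min(6, 3, 8) = 3
G (Min): min(2, 11, 15) = 2
E (Max): max(3, 2, 15) = 15
I (Min): min(13, 4, 4) = 4
J (Min): min(12, 1, 4) = 1
K (Min): min(5, 13, 11) = 5
H (Max): max(4, 1, 5) = 5
Root (Min): min(15, 15, 5) = 5
Min picks the child with the lowest value: H (value 5).

H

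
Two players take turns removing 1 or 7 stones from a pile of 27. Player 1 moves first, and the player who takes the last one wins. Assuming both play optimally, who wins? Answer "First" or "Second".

First

Compute winning (W) and losing (L) positions by backward induction:
i:   0  1  2  3  4  5  6  7  8  9 10 11 12 13 14 15 16 17 18 19 20 21 22 23 24 25 26 27
     L  W  L  W  L  W  L  W  L  W  L  W  L  W  L  W  L  W  L  W  L  W  L  W  L  W  L  W
Position 27 is W, so the first player wins.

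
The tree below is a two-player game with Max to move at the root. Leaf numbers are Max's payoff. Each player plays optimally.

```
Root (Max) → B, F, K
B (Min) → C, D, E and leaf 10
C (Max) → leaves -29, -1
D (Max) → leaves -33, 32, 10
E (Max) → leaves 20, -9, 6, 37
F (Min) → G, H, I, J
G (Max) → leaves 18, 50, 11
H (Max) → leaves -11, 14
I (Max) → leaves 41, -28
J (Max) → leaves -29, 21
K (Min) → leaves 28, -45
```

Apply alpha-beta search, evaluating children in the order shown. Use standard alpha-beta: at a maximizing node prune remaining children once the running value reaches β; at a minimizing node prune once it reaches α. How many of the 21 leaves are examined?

16

C [α=-∞,β=+∞]: v=-1
D [α=-∞,β=-1]: v=32 after child 2 ≥ β → β-cutoff, skip 1
E [α=-∞,β=-1]: v=20 after child 1 ≥ β → β-cutoff, skip 3
B [α=-∞,β=+∞]: v=-1
G [α=-1,β=+∞]: v=50
H [α=-1,β=50]: v=14
I [α=-1,β=14]: v=41 after child 1 ≥ β → β-cutoff, skip 1
J [α=-1,β=14]: v=21
F [α=-1,β=+∞]: v=14
K [α=14,β=+∞]: v=-45
Root [α=-∞,β=+∞]: v=14
Leaves evaluated: 16 of 21.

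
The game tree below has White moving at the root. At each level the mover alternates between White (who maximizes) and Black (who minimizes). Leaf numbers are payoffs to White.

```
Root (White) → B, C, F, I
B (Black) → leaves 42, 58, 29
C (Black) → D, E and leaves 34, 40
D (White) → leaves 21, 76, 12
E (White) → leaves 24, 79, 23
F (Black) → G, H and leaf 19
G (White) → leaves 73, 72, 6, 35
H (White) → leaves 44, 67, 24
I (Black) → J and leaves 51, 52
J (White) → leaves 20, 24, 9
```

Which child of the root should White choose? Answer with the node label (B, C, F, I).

B (Black): min(42, 58, 29) = 29
D (White): max(21, 76, 12) = 76
E (White): max(24, 79, 23) = 79
C (Black): min(76, 79, 34, 40) = 34
G (White): max(73, 72, 6, 35) = 73
H (White): max(44, 67, 24) = 67
F (Black): min(73, 67, 19) = 19
J (White): max(20, 24, 9) = 24
I (Black): min(24, 51, 52) = 24
Root (White): max(29, 34, 19, 24) = 34
White picks the child with the highest value: C (value 34).

C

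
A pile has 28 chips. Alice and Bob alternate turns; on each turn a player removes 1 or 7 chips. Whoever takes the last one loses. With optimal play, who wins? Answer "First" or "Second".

Compute winning (W) and losing (L) positions by backward induction:
i:   0  1  2  3  4  5  6  7  8  9 10 11 12 13 14 15 16 17 18 19 20 21 22 23 24 25 26 27 28
     W  L  W  L  W  L  W  L  W  L  W  L  W  L  W  L  W  L  W  L  W  L  W  L  W  L  W  L  W
Position 28 is W, so the first player wins.

First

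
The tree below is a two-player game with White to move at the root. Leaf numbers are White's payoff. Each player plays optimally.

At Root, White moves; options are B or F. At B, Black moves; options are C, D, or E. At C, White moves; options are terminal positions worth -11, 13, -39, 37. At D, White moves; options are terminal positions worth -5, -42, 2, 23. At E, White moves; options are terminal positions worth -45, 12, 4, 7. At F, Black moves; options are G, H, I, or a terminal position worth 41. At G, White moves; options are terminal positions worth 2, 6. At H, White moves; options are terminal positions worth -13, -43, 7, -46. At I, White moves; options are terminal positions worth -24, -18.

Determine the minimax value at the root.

C (White): max(-11, 13, -39, 37) = 37
D (White): max(-5, -42, 2, 23) = 23
E (White): max(-45, 12, 4, 7) = 12
B (Black): min(37, 23, 12) = 12
G (White): max(2, 6) = 6
H (White): max(-13, -43, 7, -46) = 7
I (White): max(-24, -18) = -18
F (Black): min(6, 7, -18, 41) = -18
Root (White): max(12, -18) = 12

12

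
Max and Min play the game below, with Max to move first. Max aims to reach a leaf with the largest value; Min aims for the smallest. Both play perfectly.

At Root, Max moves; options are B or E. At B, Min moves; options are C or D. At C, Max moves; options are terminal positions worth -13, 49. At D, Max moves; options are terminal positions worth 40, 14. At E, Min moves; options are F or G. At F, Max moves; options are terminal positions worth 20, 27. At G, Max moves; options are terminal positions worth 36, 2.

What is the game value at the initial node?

C (Max): max(-13, 49) = 49
D (Max): max(40, 14) = 40
B (Min): min(49, 40) = 40
F (Max): max(20, 27) = 27
G (Max): max(36, 2) = 36
E (Min): min(27, 36) = 27
Root (Max): max(40, 27) = 40

40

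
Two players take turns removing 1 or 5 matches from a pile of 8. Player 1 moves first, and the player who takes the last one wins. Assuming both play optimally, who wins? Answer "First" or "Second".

Mark each pile size as W (mover wins) or L (mover loses):
i:   0  1  2  3  4  5  6  7  8
     L  W  L  W  L  W  L  W  L
Position 8 is L, so the second player wins.

Second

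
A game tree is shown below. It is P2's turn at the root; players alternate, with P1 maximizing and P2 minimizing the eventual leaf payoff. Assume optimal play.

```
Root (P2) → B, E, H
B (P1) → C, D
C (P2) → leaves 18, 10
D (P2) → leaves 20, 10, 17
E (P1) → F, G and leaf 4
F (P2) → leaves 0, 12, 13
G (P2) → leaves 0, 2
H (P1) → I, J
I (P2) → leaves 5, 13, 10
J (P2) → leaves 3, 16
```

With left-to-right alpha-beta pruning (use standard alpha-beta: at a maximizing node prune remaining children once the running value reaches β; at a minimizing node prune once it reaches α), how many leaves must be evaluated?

12

C [α=-∞,β=+∞]: v=10
D [α=10,β=+∞]: v=10 after child 2 ≤ α → α-cutoff, skip 1
B [α=-∞,β=+∞]: v=10
F [α=-∞,β=10]: v=0
G [α=0,β=10]: v=0 after child 1 ≤ α → α-cutoff, skip 1
E [α=-∞,β=10]: v=4
I [α=-∞,β=4]: v=5
H [α=-∞,β=4]: v=5 after child 1 ≥ β → β-cutoff, skip 1
Root [α=-∞,β=+∞]: v=4
Leaves evaluated: 12 of 16.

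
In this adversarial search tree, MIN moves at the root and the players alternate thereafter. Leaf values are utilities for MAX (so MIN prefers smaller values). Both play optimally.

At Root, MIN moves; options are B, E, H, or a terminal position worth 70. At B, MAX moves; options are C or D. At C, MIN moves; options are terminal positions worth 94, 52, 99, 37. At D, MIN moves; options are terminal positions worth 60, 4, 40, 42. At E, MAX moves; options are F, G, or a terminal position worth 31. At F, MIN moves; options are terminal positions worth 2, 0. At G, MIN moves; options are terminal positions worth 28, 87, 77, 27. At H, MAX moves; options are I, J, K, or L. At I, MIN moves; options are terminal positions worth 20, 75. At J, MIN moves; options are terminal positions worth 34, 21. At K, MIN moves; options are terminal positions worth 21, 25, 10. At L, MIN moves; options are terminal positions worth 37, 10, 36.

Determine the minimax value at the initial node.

C (MIN): min(94, 52, 99, 37) = 37
D (MIN): min(60, 4, 40, 42) = 4
B (MAX): max(37, 4) = 37
F (MIN): min(2, 0) = 0
G (MIN): min(28, 87, 77, 27) = 27
E (MAX): max(0, 27, 31) = 31
I (MIN): min(20, 75) = 20
J (MIN): min(34, 21) = 21
K (MIN): min(21, 25, 10) = 10
L (MIN): min(37, 10, 36) = 10
H (MAX): max(20, 21, 10, 10) = 21
Root (MIN): min(37, 31, 21, 70) = 21

21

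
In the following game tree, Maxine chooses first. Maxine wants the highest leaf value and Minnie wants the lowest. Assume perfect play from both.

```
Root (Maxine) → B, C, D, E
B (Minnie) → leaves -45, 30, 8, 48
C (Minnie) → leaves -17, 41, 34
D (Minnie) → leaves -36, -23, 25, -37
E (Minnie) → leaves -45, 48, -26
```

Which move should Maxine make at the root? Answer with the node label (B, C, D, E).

B (Minnie): min(-45, 30, 8, 48) = -45
C (Minnie): min(-17, 41, 34) = -17
D (Minnie): min(-36, -23, 25, -37) = -37
E (Minnie): min(-45, 48, -26) = -45
Root (Maxine): max(-45, -17, -37, -45) = -17
Maxine picks the child with the highest value: C (value -17).

C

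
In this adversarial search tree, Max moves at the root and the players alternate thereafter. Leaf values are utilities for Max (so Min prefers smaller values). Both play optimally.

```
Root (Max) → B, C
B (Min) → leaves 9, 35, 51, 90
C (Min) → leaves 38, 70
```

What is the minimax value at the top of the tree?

38

B (Min): min(9, 35, 51, 90) = 9
C (Min): min(38, 70) = 38
Root (Max): max(9, 38) = 38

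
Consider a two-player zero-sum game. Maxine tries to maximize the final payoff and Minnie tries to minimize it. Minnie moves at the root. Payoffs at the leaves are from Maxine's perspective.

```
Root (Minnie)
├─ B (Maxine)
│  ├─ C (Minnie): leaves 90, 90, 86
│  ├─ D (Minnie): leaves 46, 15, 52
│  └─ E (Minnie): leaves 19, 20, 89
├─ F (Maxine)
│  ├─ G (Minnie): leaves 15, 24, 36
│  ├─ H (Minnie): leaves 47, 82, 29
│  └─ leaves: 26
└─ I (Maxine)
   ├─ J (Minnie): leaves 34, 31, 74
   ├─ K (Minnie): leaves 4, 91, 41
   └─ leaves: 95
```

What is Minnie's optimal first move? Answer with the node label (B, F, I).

C (Minnie): min(90, 90, 86) = 86
D (Minnie): min(46, 15, 52) = 15
E (Minnie): min(19, 20, 89) = 19
B (Maxine): max(86, 15, 19) = 86
G (Minnie): min(15, 24, 36) = 15
H (Minnie): min(47, 82, 29) = 29
F (Maxine): max(15, 29, 26) = 29
J (Minnie): min(34, 31, 74) = 31
K (Minnie): min(4, 91, 41) = 4
I (Maxine): max(31, 4, 95) = 95
Root (Minnie): min(86, 29, 95) = 29
Minnie picks the child with the lowest value: F (value 29).

F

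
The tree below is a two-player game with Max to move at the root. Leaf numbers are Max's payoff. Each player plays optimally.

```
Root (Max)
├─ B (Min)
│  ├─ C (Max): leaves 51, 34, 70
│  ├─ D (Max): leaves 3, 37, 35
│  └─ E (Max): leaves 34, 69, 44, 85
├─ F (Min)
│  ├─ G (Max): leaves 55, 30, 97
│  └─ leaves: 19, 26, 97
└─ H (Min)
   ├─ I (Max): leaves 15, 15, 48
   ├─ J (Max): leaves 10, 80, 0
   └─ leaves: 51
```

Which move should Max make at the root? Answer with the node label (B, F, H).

H

C (Max): max(51, 34, 70) = 70
D (Max): max(3, 37, 35) = 37
E (Max): max(34, 69, 44, 85) = 85
B (Min): min(70, 37, 85) = 37
G (Max): max(55, 30, 97) = 97
F (Min): min(97, 19, 26, 97) = 19
I (Max): max(15, 15, 48) = 48
J (Max): max(10, 80, 0) = 80
H (Min): min(48, 80, 51) = 48
Root (Max): max(37, 19, 48) = 48
Max picks the child with the highest value: H (value 48).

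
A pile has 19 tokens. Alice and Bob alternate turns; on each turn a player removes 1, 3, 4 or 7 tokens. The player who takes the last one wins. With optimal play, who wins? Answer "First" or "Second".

First

Positions where the player to move wins (W) vs loses (L):
i:   0  1  2  3  4  5  6  7  8  9 10 11 12 13 14 15 16 17 18 19
     L  W  L  W  W  W  W  W  L  W  L  W  W  W  W  W  L  W  L  W
Position 19 is W, so the first player wins.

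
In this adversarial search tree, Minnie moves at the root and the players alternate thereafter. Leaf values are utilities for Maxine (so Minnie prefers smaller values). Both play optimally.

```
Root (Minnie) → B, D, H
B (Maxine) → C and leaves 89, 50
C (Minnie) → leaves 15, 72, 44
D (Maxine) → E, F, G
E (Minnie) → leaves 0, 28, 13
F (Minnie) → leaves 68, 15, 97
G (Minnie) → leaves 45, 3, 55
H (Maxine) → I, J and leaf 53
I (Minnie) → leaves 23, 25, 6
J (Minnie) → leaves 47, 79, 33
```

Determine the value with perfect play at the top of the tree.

15

C (Minnie): min(15, 72, 44) = 15
B (Maxine): max(15, 89, 50) = 89
E (Minnie): min(0, 28, 13) = 0
F (Minnie): min(68, 15, 97) = 15
G (Minnie): min(45, 3, 55) = 3
D (Maxine): max(0, 15, 3) = 15
I (Minnie): min(23, 25, 6) = 6
J (Minnie): min(47, 79, 33) = 33
H (Maxine): max(6, 33, 53) = 53
Root (Minnie): min(89, 15, 53) = 15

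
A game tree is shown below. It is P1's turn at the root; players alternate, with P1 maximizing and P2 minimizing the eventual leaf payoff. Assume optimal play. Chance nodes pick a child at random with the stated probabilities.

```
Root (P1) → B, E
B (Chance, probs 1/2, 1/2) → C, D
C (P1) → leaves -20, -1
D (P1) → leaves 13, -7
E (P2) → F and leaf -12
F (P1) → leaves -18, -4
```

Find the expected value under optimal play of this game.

6

C (P1): max(-20, -1) = -1
D (P1): max(13, -7) = 13
B (Chance): 1/2·-1 + 1/2·13 = 6
F (P1): max(-18, -4) = -4
E (P2): min(-4, -12) = -12
Root (P1): max(6, -12) = 6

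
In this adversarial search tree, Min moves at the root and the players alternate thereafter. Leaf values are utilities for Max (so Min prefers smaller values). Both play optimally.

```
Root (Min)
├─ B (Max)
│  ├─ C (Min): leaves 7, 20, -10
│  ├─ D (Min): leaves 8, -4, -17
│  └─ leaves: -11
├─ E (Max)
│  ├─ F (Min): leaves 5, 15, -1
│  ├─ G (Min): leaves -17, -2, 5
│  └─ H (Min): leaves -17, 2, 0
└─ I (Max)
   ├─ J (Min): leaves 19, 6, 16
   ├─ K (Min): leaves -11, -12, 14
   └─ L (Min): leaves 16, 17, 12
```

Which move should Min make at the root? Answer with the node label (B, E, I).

B

C (Min): min(7, 20, -10) = -10
D (Min): min(8, -4, -17) = -17
B (Max): max(-10, -17, -11) = -10
F (Min): min(5, 15, -1) = -1
G (Min): min(-17, -2, 5) = -17
H (Min): min(-17, 2, 0) = -17
E (Max): max(-1, -17, -17) = -1
J (Min): min(19, 6, 16) = 6
K (Min): min(-11, -12, 14) = -12
L (Min): min(16, 17, 12) = 12
I (Max): max(6, -12, 12) = 12
Root (Min): min(-10, -1, 12) = -10
Min picks the child with the lowest value: B (value -10).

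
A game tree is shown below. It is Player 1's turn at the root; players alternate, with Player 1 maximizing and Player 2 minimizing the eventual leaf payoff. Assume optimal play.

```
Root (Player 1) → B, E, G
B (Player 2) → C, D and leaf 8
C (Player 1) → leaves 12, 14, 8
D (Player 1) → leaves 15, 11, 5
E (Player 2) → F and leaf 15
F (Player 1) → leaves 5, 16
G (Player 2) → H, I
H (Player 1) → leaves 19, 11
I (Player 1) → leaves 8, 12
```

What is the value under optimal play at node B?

8

C: max(12, 14, 8) = 14
D: max(15, 11, 5) = 15
B: min(14, 15, 8) = 8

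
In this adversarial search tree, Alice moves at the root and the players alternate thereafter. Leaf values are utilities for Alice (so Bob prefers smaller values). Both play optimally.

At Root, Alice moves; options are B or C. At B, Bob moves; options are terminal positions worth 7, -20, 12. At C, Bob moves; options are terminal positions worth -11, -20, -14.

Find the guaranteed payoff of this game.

-20

B (Bob): min(7, -20, 12) = -20
C (Bob): min(-11, -20, -14) = -20
Root (Alice): max(-20, -20) = -20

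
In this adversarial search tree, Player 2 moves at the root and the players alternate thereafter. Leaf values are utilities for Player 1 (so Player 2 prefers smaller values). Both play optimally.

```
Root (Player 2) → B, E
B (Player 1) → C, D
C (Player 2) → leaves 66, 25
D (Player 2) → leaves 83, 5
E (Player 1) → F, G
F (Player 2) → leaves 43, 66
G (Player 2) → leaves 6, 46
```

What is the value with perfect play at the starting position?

C (Player 2): min(66, 25) = 25
D (Player 2): min(83, 5) = 5
B (Player 1): max(25, 5) = 25
F (Player 2): min(43, 66) = 43
G (Player 2): min(6, 46) = 6
E (Player 1): max(43, 6) = 43
Root (Player 2): min(25, 43) = 25

25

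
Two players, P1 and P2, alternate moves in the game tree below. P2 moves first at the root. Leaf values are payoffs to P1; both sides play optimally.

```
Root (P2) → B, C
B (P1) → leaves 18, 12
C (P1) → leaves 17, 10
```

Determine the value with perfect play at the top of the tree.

B (P1): max(18, 12) = 18
C (P1): max(17, 10) = 17
Root (P2): min(18, 17) = 17

17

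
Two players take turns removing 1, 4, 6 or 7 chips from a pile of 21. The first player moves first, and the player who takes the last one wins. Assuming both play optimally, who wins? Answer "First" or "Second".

Compute winning (W) and losing (L) positions by backward induction:
i:   0  1  2  3  4  5  6  7  8  9 10 11 12 13 14 15 16 17 18 19 20 21
     L  W  L  W  W  L  W  W  W  W  L  W  W  L  W  L  W  W  L  W  W  W
Position 21 is W, so the first player wins.

First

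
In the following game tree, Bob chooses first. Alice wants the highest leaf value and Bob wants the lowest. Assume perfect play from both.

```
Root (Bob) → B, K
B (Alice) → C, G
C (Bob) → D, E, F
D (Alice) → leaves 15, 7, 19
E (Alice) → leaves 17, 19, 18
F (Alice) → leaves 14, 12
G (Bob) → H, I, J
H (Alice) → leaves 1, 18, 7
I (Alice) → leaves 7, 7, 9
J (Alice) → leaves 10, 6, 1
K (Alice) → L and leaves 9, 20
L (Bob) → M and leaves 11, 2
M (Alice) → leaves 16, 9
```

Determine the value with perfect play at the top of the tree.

14

D (Alice): max(15, 7, 19) = 19
E (Alice): max(17, 19, 18) = 19
F (Alice): max(14, 12) = 14
C (Bob): min(19, 19, 14) = 14
H (Alice): max(1, 18, 7) = 18
I (Alice): max(7, 7, 9) = 9
J (Alice): max(10, 6, 1) = 10
G (Bob): min(18, 9, 10) = 9
B (Alice): max(14, 9) = 14
M (Alice): max(16, 9) = 16
L (Bob): min(16, 11, 2) = 2
K (Alice): max(2, 9, 20) = 20
Root (Bob): min(14, 20) = 14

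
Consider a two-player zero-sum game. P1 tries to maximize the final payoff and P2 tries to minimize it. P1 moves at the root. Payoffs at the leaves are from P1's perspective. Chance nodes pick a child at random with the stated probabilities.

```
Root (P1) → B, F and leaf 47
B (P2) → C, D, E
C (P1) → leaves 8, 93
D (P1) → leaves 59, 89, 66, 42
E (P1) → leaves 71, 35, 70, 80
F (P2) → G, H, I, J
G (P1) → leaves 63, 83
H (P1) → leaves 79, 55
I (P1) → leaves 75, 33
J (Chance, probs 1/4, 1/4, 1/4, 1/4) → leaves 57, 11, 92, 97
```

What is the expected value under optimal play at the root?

80

C (P1): max(8, 93) = 93
D (P1): max(59, 89, 66, 42) = 89
E (P1): max(71, 35, 70, 80) = 80
B (P2): min(93, 89, 80) = 80
G (P1): max(63, 83) = 83
H (P1): max(79, 55) = 79
I (P1): max(75, 33) = 75
J (Chance): 1/4·57 + 1/4·11 + 1/4·92 + 1/4·97 = 64.25
F (P2): min(83, 79, 75, 64.25) = 64.25
Root (P1): max(80, 64.25, 47) = 80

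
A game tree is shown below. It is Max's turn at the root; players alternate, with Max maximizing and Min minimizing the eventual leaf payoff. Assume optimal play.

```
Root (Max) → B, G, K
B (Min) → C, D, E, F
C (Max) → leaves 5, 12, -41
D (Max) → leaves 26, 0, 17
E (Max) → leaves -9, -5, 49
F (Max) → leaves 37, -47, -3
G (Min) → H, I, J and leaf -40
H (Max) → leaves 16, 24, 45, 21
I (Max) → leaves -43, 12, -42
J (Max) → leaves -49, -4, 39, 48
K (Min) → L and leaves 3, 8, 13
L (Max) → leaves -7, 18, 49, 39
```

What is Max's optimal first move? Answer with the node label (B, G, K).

C (Max): max(5, 12, -41) = 12
D (Max): max(26, 0, 17) = 26
E (Max): max(-9, -5, 49) = 49
F (Max): max(37, -47, -3) = 37
B (Min): min(12, 26, 49, 37) = 12
H (Max): max(16, 24, 45, 21) = 45
I (Max): max(-43, 12, -42) = 12
J (Max): max(-49, -4, 39, 48) = 48
G (Min): min(45, 12, 48, -40) = -40
L (Max): max(-7, 18, 49, 39) = 49
K (Min): min(49, 3, 8, 13) = 3
Root (Max): max(12, -40, 3) = 12
Max picks the child with the highest value: B (value 12).

B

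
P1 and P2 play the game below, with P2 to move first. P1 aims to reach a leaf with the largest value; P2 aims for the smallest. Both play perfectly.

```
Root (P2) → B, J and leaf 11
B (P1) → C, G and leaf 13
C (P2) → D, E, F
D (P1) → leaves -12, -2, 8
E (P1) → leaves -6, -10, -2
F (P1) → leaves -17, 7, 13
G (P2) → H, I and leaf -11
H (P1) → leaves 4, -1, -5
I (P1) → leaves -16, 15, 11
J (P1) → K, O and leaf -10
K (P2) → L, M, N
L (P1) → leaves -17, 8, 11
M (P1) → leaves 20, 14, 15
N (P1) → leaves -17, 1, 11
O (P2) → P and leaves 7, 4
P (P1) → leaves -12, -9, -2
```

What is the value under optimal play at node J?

11

L: max(-17, 8, 11) = 11
M: max(20, 14, 15) = 20
N: max(-17, 1, 11) = 11
K: min(11, 20, 11) = 11
P: max(-12, -9, -2) = -2
O: min(-2, 7, 4) = -2
J: max(11, -2, -10) = 11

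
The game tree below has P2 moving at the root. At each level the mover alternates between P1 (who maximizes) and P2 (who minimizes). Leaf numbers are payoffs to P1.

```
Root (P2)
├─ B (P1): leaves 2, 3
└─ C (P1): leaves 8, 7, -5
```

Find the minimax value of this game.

B (P1): max(2, 3) = 3
C (P1): max(8, 7, -5) = 8
Root (P2): min(3, 8) = 3

3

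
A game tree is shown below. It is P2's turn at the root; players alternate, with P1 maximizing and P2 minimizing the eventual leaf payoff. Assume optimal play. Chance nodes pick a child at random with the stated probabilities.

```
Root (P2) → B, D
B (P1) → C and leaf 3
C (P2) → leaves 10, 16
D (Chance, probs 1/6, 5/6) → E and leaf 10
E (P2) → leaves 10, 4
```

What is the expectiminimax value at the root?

9

C (P2): min(10, 16) = 10
B (P1): max(10, 3) = 10
E (P2): min(10, 4) = 4
D (Chance): 1/6·4 + 5/6·10 = 9
Root (P2): min(10, 9) = 9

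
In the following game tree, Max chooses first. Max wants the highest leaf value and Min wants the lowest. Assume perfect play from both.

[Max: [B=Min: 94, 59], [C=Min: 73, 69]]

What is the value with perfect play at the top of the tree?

69

B (Min): min(94, 59) = 59
C (Min): min(73, 69) = 69
Root (Max): max(59, 69) = 69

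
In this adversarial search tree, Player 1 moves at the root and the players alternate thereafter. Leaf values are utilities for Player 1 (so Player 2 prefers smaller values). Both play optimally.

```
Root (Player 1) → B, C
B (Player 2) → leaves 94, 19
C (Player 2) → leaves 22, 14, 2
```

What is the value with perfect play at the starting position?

19

B (Player 2): min(94, 19) = 19
C (Player 2): min(22, 14, 2) = 2
Root (Player 1): max(19, 2) = 19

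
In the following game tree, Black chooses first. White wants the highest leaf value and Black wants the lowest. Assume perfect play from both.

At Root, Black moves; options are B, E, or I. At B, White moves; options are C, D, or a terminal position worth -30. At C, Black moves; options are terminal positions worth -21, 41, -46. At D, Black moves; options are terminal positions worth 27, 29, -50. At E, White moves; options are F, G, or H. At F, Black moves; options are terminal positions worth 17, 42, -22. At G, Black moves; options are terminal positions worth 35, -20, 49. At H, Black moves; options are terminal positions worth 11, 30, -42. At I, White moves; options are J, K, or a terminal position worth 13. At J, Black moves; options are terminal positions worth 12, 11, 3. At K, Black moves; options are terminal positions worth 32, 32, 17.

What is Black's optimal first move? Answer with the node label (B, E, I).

B

C (Black): min(-21, 41, -46) = -46
D (Black): min(27, 29, -50) = -50
B (White): max(-46, -50, -30) = -30
F (Black): min(17, 42, -22) = -22
G (Black): min(35, -20, 49) = -20
H (Black): min(11, 30, -42) = -42
E (White): max(-22, -20, -42) = -20
J (Black): min(12, 11, 3) = 3
K (Black): min(32, 32, 17) = 17
I (White): max(3, 17, 13) = 17
Root (Black): min(-30, -20, 17) = -30
Black picks the child with the lowest value: B (value -30).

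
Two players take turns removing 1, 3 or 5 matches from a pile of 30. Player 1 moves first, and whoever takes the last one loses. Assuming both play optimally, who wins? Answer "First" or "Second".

First

i:   0  1  2  3  4  5  6  7  8  9 10 11 12 13 14 15 16 17 18 19 20 21 22 23 24 25 26 27 28 29 30
     W  L  W  L  W  L  W  L  W  L  W  L  W  L  W  L  W  L  W  L  W  L  W  L  W  L  W  L  W  L  W
Position 30 is W, so the first player wins.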